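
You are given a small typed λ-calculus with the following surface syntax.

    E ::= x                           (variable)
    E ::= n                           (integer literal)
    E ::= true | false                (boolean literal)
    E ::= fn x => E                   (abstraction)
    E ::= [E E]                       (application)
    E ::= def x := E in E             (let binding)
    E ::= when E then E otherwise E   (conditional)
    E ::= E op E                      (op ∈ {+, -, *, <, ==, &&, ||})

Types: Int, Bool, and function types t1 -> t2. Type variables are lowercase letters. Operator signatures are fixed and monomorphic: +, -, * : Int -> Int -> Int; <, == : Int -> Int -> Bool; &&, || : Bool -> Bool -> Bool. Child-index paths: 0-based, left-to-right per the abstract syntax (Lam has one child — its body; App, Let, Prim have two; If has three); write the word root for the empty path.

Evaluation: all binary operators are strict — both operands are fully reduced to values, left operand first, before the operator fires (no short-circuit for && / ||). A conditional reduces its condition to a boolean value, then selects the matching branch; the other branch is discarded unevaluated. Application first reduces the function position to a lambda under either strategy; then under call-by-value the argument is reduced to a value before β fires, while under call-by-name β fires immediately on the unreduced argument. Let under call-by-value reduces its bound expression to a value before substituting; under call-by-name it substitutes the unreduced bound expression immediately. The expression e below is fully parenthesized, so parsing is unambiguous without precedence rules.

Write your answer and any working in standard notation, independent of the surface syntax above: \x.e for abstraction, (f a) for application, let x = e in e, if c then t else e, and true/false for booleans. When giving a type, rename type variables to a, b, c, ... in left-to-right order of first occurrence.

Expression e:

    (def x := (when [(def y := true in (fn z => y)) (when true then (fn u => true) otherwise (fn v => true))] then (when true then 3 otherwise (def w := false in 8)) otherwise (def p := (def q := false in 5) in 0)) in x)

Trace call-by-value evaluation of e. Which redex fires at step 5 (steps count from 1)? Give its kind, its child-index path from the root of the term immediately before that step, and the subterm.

Working:
step 0: (let x = (if ((let y = true in (\z.y)) (if true then (\u.true) else (\v.true))) then (if true then 3 else (let w = false in 8)) else (let p = (let q = false in 5) in 0)) in x)
step 1: [let@0.0.0] (let x = (if ((\z.true) (if true then (\u.true) else (\v.true))) then (if true then 3 else (let w = false in 8)) else (let p = (let q = false in 5) in 0)) in x)
step 2: [if@0.0.1] (let x = (if ((\z.true) (\u.true)) then (if true then 3 else (let w = false in 8)) else (let p = (let q = false in 5) in 0)) in x)
step 3: [beta@0.0] (let x = (if true then (if true then 3 else (let w = false in 8)) else (let p = (let q = false in 5) in 0)) in x)
step 4: [if@0] (let x = (if true then 3 else (let w = false in 8)) in x)
step 5: [if@0] (let x = 3 in x)

Answer: if at 0 : (if true then 3 else (let w = false in 8))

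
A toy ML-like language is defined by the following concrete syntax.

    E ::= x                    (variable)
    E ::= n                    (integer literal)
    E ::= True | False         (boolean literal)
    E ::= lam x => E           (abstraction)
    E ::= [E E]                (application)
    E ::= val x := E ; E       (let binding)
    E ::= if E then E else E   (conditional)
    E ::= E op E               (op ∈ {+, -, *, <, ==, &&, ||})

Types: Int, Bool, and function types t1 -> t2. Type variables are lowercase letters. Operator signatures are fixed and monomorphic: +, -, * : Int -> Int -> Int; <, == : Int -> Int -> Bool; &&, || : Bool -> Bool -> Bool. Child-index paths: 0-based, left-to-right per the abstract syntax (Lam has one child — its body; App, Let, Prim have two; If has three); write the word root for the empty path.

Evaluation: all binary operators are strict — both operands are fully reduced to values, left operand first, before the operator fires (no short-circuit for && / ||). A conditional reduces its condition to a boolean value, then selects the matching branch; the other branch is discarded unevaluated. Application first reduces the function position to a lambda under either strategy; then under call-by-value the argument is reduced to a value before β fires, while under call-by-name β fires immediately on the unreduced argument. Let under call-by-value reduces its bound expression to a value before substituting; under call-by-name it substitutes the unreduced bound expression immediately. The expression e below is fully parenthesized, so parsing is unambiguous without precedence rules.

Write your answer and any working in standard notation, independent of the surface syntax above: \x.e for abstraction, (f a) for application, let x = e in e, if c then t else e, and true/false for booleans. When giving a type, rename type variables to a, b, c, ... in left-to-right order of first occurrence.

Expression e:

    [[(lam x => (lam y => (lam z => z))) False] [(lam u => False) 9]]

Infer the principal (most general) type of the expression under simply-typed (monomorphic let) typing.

Answer: a -> a

Working:
z : c
\z._ : c -> c
\y._ : b -> c -> c
\x._ : a -> b -> c -> c
  unify a -> b -> c -> c ~ Bool -> d
  unify a ~ Bool
  unify b -> c -> c ~ d
_ _ : b -> c -> c
\u._ : e -> Bool
  unify e -> Bool ~ Int -> f
  unify e ~ Int
  unify Bool ~ f
_ _ : Bool
  unify b -> c -> c ~ Bool -> g
  unify b ~ Bool
  unify c -> c ~ g
_ _ : c -> c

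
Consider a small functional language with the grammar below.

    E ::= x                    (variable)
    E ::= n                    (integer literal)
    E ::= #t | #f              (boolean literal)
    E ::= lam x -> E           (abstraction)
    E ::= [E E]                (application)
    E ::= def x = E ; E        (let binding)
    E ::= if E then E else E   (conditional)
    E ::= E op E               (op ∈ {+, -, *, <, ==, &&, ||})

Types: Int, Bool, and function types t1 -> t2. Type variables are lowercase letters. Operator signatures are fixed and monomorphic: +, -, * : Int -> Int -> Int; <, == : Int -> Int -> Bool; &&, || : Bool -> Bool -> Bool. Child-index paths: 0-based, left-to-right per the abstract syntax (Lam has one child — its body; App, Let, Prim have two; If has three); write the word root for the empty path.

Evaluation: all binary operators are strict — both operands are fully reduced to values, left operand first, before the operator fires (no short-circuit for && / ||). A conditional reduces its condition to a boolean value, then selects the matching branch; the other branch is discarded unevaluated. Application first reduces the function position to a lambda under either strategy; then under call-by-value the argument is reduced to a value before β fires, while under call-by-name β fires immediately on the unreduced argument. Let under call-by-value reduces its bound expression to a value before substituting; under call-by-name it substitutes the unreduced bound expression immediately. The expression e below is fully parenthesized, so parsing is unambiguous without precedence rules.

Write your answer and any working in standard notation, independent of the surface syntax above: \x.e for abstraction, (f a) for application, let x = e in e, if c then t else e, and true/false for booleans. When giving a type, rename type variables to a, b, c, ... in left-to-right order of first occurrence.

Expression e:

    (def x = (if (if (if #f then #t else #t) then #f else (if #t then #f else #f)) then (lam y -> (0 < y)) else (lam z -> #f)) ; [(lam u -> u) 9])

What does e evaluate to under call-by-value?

Derivation:
step 0: (let x = (if (if (if false then true else true) then false else (if true then false else false)) then (\y.(0 < y)) else (\z.false)) in ((\u.u) 9))
step 1: [if@0.0.0] (let x = (if (if true then false else (if true then false else false)) then (\y.(0 < y)) else (\z.false)) in ((\u.u) 9))
step 2: [if@0.0] (let x = (if false then (\y.(0 < y)) else (\z.false)) in ((\u.u) 9))
step 3: [if@0] (let x = (\z.false) in ((\u.u) 9))
step 4: [let@root] ((\u.u) 9)
step 5: [beta@root] 9

Answer: 9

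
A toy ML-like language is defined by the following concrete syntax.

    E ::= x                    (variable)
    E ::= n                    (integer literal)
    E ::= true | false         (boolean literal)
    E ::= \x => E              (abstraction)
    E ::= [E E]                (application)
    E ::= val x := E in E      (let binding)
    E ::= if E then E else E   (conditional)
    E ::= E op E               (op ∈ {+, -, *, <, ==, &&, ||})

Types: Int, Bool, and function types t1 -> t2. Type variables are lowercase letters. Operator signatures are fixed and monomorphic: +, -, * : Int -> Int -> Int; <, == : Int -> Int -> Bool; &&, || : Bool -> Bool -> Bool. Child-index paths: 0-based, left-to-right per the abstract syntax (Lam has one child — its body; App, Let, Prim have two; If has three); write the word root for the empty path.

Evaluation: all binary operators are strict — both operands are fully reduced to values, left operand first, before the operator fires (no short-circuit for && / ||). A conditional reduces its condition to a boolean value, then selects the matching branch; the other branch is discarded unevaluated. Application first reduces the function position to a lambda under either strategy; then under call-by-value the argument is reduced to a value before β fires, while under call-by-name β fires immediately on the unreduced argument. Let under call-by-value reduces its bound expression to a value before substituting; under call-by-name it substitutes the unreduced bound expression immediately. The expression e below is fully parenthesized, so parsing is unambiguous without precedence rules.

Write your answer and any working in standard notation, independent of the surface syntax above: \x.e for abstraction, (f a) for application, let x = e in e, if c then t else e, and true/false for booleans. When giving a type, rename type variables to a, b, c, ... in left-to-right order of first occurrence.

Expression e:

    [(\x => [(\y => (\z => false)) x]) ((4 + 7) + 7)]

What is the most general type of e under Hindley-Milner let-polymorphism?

Working:
\z._ : c -> Bool
\y._ : b -> c -> Bool
x : a
  unify b -> c -> Bool ~ a -> d
  unify b ~ a
  unify c -> Bool ~ d
_ _ : c -> Bool
\x._ : a -> c -> Bool
  unify Int ~ Int
  unify Int ~ Int
  unify Int ~ Int
  unify Int ~ Int
  unify a -> c -> Bool ~ Int -> e
  unify a ~ Int
  unify c -> Bool ~ e
_ _ : c -> Bool

Answer: a -> Bool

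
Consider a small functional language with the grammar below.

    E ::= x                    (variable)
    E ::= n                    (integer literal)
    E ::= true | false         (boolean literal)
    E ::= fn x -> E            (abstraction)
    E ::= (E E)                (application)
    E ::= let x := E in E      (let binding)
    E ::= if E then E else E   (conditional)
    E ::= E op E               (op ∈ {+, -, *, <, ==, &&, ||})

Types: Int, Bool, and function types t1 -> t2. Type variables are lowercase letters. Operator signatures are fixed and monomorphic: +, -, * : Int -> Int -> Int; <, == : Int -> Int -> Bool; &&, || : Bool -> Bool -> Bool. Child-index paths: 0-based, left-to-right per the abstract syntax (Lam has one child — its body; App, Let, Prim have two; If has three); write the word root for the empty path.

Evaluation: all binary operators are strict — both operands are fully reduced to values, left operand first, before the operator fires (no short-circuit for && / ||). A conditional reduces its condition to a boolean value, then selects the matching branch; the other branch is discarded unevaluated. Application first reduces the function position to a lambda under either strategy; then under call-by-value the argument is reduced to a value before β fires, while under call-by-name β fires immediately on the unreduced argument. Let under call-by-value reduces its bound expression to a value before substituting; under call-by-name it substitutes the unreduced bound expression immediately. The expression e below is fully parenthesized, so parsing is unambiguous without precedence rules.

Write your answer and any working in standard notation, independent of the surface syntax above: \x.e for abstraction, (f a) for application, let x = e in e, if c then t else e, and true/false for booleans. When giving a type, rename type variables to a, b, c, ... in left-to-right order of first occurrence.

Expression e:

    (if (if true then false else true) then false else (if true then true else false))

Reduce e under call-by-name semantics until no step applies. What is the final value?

Trace:
step 0: (if (if true then false else true) then false else (if true then true else false))
step 1: [if@0] (if false then false else (if true then true else false))
step 2: [if@root] (if true then true else false)
step 3: [if@root] true

Answer: true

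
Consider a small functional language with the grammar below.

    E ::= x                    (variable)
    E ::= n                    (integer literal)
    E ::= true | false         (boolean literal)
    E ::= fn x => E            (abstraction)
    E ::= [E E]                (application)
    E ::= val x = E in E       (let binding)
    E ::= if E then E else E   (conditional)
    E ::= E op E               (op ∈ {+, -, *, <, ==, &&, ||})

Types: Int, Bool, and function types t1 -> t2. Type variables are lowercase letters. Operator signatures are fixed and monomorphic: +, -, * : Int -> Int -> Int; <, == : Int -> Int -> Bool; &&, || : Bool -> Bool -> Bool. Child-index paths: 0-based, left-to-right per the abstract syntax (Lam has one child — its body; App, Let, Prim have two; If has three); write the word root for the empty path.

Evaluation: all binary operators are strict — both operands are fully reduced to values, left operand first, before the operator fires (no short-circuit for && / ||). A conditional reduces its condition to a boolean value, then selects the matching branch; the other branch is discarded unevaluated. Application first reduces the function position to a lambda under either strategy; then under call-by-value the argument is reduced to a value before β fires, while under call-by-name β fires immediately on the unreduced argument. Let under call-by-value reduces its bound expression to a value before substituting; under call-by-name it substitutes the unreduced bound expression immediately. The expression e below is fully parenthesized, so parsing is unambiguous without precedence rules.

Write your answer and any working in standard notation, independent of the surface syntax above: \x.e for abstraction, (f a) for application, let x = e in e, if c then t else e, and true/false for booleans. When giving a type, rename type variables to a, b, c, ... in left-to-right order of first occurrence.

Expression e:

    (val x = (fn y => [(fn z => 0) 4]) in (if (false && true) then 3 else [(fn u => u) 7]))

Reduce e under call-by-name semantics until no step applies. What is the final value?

Answer: 7

Derivation:
step 0: (let x = (\y.((\z.0) 4)) in (if (false && true) then 3 else ((\u.u) 7)))
step 1: [let@root] (if (false && true) then 3 else ((\u.u) 7))
step 2: [delta@0] (if false then 3 else ((\u.u) 7))
step 3: [if@root] ((\u.u) 7)
step 4: [beta@root] 7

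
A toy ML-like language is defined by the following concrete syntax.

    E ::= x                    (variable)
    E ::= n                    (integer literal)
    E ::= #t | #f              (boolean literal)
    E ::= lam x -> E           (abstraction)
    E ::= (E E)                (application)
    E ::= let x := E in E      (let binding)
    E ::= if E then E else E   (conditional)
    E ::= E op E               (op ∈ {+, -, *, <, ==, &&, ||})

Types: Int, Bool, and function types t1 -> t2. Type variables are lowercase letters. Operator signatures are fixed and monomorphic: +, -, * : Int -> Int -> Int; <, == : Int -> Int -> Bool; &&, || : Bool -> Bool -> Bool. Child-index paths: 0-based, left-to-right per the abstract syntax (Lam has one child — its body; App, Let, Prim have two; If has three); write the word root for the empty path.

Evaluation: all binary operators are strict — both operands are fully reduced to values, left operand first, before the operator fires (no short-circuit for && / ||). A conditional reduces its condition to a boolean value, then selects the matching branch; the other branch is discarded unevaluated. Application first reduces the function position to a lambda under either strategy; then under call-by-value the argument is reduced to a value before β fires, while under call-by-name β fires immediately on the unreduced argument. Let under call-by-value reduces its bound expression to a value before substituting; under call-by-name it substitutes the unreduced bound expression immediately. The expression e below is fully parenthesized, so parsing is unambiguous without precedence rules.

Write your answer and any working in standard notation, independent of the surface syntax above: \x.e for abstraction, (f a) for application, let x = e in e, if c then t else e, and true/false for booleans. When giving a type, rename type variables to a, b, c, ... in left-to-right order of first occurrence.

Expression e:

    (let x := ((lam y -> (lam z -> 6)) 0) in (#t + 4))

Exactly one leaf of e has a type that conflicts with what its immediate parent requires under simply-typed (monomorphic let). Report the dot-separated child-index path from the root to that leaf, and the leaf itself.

Answer: 1.0 : true

Derivation:
\z._ : b -> Int
\y._ : a -> b -> Int
  unify a -> b -> Int ~ Int -> c
  unify a ~ Int
  unify b -> Int ~ c
_ _ : b -> Int
let x : b -> Int
  unify Bool ~ Int
  FAIL: mismatch Bool ~ Int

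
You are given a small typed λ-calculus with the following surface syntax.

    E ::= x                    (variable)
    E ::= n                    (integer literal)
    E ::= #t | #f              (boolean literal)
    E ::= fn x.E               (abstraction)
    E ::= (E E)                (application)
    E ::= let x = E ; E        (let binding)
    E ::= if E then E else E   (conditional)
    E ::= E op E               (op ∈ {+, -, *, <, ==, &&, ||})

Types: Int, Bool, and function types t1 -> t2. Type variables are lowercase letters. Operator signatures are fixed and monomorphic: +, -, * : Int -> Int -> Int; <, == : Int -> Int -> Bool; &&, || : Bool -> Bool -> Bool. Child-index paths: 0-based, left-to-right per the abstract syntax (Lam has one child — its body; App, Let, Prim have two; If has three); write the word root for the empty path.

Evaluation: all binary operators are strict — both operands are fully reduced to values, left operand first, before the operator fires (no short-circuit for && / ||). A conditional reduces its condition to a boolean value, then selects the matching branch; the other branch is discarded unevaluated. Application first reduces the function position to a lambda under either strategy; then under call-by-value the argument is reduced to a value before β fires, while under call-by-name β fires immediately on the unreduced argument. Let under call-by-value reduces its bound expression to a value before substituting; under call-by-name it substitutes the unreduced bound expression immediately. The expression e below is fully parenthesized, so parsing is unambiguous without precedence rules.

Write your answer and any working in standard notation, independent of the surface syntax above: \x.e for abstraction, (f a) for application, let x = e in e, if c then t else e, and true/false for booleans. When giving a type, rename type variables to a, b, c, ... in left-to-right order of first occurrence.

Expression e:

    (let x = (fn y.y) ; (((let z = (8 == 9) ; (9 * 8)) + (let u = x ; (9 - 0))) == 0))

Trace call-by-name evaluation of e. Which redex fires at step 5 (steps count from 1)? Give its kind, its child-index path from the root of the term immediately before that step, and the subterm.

Answer: delta at 0.1 : (9 - 0)

Working:
step 0: (let x = (\y.y) in (((let z = (8 == 9) in (9 * 8)) + (let u = x in (9 - 0))) == 0))
step 1: [let@root] (((let z = (8 == 9) in (9 * 8)) + (let u = (\y.y) in (9 - 0))) == 0)
step 2: [let@0.0] (((9 * 8) + (let u = (\y.y) in (9 - 0))) == 0)
step 3: [delta@0.0] ((72 + (let u = (\y.y) in (9 - 0))) == 0)
step 4: [let@0.1] ((72 + (9 - 0)) == 0)
step 5: [delta@0.1] ((72 + 9) == 0)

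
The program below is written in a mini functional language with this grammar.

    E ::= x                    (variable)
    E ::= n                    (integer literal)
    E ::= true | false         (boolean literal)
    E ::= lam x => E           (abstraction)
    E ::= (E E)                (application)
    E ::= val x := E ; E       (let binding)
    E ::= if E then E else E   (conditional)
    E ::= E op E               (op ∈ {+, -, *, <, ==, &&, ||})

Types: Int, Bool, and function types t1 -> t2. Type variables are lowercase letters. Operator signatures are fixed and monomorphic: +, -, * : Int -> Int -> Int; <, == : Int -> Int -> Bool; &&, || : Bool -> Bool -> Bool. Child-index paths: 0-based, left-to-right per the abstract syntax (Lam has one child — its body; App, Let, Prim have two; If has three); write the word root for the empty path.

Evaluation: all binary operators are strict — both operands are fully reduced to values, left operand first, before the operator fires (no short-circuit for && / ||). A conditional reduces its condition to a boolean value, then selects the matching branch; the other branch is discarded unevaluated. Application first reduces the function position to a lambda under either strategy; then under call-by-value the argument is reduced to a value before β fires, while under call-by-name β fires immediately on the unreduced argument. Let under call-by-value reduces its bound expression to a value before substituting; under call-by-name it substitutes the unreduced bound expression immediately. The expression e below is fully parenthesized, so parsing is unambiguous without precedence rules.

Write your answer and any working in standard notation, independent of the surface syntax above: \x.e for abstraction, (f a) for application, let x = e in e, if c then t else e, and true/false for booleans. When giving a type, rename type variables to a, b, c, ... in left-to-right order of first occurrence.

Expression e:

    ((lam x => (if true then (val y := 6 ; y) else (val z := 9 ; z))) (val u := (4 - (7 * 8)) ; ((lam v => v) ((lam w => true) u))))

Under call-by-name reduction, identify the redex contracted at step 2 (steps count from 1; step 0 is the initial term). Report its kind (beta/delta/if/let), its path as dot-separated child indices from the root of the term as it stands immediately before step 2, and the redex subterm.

Answer: if at root : (if true then (let y = 6 in y) else (let z = 9 in z))

Working:
step 0: ((\x.(if true then (let y = 6 in y) else (let z = 9 in z))) (let u = (4 - (7 * 8)) in ((\v.v) ((\w.true) u))))
step 1: [beta@root] (if true then (let y = 6 in y) else (let z = 9 in z))
step 2: [if@root] (let y = 6 in y)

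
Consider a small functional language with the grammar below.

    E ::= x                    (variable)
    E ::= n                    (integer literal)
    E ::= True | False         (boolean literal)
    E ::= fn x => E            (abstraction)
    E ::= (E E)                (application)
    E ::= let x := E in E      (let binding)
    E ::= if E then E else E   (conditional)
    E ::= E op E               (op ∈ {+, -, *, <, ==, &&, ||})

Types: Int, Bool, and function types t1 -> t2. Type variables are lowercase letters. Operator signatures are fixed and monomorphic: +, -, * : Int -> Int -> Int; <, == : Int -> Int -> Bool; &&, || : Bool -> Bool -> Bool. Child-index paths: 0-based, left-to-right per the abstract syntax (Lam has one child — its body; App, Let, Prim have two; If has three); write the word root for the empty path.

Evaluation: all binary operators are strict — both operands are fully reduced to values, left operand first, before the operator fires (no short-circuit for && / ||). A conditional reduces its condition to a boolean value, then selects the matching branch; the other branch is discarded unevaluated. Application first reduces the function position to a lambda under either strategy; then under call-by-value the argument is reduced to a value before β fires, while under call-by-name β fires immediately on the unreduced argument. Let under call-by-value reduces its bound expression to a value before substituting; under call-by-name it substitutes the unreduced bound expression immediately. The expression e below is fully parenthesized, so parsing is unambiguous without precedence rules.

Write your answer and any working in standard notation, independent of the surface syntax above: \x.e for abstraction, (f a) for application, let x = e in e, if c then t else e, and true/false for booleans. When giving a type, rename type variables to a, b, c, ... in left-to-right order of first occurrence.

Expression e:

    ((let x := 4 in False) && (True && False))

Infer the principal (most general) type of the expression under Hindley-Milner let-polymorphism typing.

Answer: Bool

Working:
let x : Int
  unify Bool ~ Bool
  unify Bool ~ Bool
  unify Bool ~ Bool
  unify Bool ~ Bool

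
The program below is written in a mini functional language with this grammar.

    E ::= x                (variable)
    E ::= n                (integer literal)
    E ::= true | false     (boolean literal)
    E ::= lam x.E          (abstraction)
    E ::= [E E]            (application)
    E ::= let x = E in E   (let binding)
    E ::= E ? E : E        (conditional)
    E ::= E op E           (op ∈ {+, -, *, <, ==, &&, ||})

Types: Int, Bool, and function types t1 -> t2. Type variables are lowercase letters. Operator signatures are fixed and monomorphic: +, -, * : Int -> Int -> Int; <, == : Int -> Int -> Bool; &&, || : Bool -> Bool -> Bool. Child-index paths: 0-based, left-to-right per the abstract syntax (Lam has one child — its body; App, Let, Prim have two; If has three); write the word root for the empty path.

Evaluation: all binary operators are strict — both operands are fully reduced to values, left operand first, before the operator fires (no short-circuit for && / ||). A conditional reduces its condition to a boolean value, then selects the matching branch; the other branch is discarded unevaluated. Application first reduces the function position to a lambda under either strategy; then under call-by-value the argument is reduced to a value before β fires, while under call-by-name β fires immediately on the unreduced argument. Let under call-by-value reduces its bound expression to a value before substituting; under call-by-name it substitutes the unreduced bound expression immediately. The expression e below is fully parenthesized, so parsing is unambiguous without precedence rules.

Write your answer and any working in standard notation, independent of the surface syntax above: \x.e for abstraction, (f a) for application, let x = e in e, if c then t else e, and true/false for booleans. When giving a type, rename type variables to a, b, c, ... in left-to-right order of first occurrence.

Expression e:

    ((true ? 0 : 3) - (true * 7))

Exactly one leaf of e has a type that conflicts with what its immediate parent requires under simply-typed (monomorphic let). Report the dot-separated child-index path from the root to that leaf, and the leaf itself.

Answer: 1.0 : true

Derivation:
  unify Bool ~ Bool
  unify Int ~ Int
  unify Int ~ Int
  unify Bool ~ Int
  FAIL: mismatch Bool ~ Int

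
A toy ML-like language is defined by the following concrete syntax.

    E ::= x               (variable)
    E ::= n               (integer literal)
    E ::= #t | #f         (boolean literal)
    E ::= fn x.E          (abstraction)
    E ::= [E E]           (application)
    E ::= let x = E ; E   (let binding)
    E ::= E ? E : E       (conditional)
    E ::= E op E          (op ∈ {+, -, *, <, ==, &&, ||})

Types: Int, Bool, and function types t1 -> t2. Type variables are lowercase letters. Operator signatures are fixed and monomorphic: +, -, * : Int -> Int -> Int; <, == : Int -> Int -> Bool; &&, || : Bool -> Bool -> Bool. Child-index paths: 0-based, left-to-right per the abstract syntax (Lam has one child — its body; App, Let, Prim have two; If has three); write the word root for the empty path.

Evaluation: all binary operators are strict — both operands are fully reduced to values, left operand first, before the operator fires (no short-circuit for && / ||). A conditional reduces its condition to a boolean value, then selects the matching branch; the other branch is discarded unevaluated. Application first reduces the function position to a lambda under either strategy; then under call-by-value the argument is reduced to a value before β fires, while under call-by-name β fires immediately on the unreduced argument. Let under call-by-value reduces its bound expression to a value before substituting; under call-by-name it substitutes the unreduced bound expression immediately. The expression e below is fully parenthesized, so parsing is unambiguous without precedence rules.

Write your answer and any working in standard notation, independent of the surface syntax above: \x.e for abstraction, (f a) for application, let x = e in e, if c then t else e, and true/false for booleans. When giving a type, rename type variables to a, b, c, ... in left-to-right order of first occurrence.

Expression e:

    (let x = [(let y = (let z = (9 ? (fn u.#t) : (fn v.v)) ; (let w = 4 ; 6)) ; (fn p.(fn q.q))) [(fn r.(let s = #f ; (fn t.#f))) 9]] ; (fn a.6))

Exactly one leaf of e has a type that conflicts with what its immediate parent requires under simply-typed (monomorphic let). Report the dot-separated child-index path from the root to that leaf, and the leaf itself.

Trace:
  unify Int ~ Bool
  FAIL: mismatch Int ~ Bool

Answer: 0.0.0.0.0 : 9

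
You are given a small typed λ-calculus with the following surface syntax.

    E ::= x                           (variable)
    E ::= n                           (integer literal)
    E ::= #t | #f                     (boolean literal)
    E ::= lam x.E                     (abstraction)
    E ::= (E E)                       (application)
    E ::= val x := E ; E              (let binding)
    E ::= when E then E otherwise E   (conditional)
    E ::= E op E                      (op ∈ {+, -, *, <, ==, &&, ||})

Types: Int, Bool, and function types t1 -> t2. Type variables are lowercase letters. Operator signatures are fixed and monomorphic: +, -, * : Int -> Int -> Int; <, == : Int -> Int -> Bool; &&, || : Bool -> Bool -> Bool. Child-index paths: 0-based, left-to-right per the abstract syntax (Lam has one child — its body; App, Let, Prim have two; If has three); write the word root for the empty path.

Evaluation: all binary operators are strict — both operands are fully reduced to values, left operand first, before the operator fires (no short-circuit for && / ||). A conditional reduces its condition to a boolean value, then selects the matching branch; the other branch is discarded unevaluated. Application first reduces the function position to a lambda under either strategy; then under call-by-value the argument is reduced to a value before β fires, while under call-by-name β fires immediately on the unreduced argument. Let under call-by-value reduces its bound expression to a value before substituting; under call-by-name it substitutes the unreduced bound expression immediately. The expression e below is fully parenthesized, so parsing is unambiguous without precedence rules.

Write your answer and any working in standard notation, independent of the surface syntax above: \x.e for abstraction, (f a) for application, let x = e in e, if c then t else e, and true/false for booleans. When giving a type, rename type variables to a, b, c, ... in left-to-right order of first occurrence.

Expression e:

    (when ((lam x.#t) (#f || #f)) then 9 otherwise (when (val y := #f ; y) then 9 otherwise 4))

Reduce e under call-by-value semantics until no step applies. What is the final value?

Working:
step 0: (if ((\x.true) (false || false)) then 9 else (if (let y = false in y) then 9 else 4))
step 1: [delta@0.1] (if ((\x.true) false) then 9 else (if (let y = false in y) then 9 else 4))
step 2: [beta@0] (if true then 9 else (if (let y = false in y) then 9 else 4))
step 3: [if@root] 9

Answer: 9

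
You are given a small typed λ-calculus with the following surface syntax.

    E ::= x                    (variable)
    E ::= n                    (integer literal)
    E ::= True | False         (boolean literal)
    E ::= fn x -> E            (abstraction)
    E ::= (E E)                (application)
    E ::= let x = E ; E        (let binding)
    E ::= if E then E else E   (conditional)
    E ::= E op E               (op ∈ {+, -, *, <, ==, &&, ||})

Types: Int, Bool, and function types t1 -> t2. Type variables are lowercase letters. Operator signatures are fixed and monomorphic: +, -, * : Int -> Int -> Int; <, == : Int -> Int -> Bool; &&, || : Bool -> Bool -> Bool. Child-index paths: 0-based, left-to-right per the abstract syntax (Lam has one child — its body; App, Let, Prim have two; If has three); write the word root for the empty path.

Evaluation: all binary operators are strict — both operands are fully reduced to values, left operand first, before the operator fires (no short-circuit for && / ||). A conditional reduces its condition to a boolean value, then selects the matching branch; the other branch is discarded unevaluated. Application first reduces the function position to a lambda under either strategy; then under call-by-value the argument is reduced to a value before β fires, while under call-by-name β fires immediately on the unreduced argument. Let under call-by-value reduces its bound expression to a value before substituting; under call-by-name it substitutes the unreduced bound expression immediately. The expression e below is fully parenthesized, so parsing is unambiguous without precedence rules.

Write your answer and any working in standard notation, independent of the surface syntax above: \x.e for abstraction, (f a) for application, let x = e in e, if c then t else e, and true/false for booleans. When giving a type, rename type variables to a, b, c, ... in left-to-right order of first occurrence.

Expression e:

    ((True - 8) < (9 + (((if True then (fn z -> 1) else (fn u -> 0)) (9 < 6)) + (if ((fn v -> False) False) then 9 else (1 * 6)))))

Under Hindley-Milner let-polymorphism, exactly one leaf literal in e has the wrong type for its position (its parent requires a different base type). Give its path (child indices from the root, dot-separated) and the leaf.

Answer: 0.0 : true

Working:
  unify Bool ~ Int
  FAIL: mismatch Bool ~ Int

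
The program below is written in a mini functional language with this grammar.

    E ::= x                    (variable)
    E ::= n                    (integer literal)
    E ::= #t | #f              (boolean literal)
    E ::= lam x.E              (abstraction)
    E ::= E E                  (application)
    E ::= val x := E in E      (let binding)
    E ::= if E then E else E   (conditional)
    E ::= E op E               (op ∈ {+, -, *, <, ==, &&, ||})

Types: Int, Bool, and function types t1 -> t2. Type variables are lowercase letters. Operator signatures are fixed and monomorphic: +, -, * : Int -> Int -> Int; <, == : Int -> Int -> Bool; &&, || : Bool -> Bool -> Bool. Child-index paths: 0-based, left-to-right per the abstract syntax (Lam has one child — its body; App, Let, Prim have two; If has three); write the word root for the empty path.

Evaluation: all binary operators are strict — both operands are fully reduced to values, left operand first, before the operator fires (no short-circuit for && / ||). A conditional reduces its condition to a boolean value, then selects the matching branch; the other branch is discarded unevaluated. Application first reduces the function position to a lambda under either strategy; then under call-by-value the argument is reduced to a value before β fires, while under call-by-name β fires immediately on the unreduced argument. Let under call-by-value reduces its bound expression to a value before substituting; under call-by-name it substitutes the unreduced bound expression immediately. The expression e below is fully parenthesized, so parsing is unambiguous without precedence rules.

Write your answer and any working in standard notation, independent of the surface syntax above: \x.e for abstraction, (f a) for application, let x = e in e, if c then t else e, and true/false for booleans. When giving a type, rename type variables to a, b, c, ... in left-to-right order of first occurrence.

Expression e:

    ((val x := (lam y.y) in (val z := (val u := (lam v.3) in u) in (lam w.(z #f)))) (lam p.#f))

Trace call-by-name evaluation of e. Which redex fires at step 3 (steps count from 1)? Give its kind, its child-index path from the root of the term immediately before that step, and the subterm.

Trace:
step 0: ((let x = (\y.y) in (let z = (let u = (\v.3) in u) in (\w.(z false)))) (\p.false))
step 1: [let@0] ((let z = (let u = (\v.3) in u) in (\w.(z false))) (\p.false))
step 2: [let@0] ((\w.((let u = (\v.3) in u) false)) (\p.false))
step 3: [beta@root] ((let u = (\v.3) in u) false)

Answer: beta at root : ((\w.((let u = (\v.3) in u) false)) (\p.false))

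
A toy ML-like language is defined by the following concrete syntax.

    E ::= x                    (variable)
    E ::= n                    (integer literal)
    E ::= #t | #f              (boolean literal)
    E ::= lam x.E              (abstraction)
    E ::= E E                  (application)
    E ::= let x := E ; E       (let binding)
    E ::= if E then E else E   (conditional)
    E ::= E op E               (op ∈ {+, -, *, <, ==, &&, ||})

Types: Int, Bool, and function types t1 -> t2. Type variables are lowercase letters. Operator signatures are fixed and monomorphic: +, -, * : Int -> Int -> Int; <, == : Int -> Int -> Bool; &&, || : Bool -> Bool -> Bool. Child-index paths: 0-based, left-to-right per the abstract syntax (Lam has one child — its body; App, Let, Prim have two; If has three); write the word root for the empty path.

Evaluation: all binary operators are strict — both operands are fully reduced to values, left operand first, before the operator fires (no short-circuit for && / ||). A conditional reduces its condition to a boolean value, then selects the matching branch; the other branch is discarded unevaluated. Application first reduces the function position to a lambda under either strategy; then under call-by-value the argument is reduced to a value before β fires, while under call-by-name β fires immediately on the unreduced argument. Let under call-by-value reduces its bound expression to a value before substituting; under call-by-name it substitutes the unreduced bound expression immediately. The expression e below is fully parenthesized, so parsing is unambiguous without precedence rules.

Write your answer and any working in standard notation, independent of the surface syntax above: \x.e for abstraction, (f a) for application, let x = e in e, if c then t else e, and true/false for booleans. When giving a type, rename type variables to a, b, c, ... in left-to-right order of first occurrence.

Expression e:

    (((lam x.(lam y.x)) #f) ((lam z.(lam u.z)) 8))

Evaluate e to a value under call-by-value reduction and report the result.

Trace:
step 0: (((\x.(\y.x)) false) ((\z.(\u.z)) 8))
step 1: [beta@0] ((\y.false) ((\z.(\u.z)) 8))
step 2: [beta@1] ((\y.false) (\u.8))
step 3: [beta@root] false

Answer: false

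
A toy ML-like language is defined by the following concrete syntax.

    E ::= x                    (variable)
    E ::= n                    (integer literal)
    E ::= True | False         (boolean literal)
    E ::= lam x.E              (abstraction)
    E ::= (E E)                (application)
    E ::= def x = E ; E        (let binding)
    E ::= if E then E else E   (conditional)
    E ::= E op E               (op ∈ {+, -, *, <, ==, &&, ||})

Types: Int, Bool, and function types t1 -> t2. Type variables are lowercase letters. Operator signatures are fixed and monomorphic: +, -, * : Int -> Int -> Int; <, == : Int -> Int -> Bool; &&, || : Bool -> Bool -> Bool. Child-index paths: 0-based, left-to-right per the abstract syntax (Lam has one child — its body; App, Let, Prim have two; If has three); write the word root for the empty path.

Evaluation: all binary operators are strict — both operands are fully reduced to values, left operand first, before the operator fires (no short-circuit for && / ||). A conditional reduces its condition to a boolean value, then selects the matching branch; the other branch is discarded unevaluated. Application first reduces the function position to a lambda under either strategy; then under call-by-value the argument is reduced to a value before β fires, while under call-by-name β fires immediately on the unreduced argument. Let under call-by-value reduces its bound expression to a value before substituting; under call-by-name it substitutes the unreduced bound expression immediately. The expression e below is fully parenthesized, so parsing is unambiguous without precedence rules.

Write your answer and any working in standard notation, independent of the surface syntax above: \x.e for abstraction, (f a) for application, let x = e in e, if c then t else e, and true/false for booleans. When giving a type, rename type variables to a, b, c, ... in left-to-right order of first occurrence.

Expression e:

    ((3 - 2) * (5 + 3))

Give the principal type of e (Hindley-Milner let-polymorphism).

Trace:
  unify Int ~ Int
  unify Int ~ Int
  unify Int ~ Int
  unify Int ~ Int
  unify Int ~ Int
  unify Int ~ Int

Answer: Int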